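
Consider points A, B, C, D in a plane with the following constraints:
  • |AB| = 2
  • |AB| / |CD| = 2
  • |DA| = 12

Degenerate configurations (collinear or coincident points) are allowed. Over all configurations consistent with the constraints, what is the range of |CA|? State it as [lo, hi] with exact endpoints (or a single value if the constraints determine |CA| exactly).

|CA| ∈ [11, 13]  (≈ [11.0000, 13.0000])

|AB| ∈ {2}
|AD| ∈ {12}
|CD| ∈ {1}
|BD| ∈ [10, 14]
|AC| ∈ [11, 13]
|BC| ∈ [9, 15]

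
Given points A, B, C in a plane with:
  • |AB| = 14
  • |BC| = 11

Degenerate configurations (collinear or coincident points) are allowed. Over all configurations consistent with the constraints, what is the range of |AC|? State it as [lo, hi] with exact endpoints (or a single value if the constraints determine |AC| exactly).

|AC| ∈ [3, 25]  (≈ [3.0000, 25.0000])

|AB| ∈ {14}
|BC| ∈ {11}
|AC| ∈ [3, 25]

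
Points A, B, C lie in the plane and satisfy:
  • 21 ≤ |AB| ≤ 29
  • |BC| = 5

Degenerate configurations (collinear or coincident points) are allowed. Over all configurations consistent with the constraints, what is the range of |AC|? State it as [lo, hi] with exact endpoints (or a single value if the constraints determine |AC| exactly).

|AB| ∈ [21, 29]
|BC| ∈ {5}
|AC| ∈ [16, 34]

|AC| ∈ [16, 34]  (≈ [16.0000, 34.0000])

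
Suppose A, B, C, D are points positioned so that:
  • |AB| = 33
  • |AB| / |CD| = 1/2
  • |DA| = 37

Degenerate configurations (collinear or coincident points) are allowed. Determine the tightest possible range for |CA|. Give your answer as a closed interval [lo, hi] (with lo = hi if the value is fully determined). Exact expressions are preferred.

|CA| ∈ [29, 103]  (≈ [29.0000, 103.0000])

|AB| ∈ {33}
|AD| ∈ {37}
|CD| ∈ {66}
|BD| ∈ [4, 70]
|AC| ∈ [29, 103]
|BC| ∈ [0, 136]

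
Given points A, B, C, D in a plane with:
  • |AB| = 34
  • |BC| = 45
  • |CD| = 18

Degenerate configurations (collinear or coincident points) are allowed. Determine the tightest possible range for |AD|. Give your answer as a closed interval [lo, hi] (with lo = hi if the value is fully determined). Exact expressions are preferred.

|AD| ∈ [0, 97]  (≈ [0.0000, 97.0000])

|AB| ∈ {34}
|BC| ∈ {45}
|CD| ∈ {18}
|AC| ∈ [11, 79]
|BD| ∈ [27, 63]
|AD| ∈ [0, 97]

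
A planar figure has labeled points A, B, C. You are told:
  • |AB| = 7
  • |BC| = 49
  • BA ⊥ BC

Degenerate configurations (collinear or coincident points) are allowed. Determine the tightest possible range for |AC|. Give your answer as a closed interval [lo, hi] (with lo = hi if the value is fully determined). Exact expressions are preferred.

|AB| ∈ {7}
|BC| ∈ {49}
|AC| ∈ {35·√(2)}

|AC| = 35·√(2)  (≈ 49.4975)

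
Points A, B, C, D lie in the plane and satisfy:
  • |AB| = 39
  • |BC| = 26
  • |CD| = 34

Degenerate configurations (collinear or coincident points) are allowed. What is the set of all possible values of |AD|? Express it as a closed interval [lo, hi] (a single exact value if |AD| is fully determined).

|AD| ∈ [0, 99]  (≈ [0.0000, 99.0000])

|AB| ∈ {39}
|BC| ∈ {26}
|CD| ∈ {34}
|AC| ∈ [13, 65]
|BD| ∈ [8, 60]
|AD| ∈ [0, 99]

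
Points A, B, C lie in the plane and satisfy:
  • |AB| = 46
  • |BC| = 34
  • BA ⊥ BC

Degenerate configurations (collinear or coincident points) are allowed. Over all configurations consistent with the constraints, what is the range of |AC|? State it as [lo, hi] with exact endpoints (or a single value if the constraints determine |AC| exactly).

|AB| ∈ {46}
|BC| ∈ {34}
|AC| ∈ {2·√(818)}

|AC| = 2·√(818)  (≈ 57.2014)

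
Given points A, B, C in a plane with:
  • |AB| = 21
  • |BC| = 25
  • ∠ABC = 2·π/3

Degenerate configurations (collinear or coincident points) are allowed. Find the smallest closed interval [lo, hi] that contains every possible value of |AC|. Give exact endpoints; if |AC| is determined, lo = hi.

|AC| = √(1591)  (≈ 39.8873)

|AB| ∈ {21}
|BC| ∈ {25}
|AC| ∈ {√(1591)}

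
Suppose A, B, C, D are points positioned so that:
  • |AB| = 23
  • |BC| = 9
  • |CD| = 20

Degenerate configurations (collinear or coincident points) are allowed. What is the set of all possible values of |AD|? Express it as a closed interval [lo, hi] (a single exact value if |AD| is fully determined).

|AD| ∈ [0, 52]  (≈ [0.0000, 52.0000])

|AB| ∈ {23}
|BC| ∈ {9}
|CD| ∈ {20}
|AC| ∈ [14, 32]
|BD| ∈ [11, 29]
|AD| ∈ [0, 52]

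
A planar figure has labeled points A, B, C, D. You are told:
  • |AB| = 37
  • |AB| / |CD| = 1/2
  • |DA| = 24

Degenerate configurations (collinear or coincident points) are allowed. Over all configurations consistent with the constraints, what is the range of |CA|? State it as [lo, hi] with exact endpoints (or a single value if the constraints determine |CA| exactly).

|CA| ∈ [50, 98]  (≈ [50.0000, 98.0000])

|AB| ∈ {37}
|AD| ∈ {24}
|CD| ∈ {74}
|BD| ∈ [13, 61]
|AC| ∈ [50, 98]
|BC| ∈ [13, 135]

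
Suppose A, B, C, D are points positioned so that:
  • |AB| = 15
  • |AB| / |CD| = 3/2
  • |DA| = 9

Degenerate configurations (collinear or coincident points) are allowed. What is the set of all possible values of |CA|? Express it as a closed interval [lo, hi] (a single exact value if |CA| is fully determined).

|CA| ∈ [1, 19]  (≈ [1.0000, 19.0000])

|AB| ∈ {15}
|AD| ∈ {9}
|CD| ∈ {10}
|BD| ∈ [6, 24]
|AC| ∈ [1, 19]
|BC| ∈ [0, 34]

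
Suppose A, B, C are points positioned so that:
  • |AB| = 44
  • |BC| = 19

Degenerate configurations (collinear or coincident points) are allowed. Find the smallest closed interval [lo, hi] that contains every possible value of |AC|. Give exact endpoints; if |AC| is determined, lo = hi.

|AB| ∈ {44}
|BC| ∈ {19}
|AC| ∈ [25, 63]

|AC| ∈ [25, 63]  (≈ [25.0000, 63.0000])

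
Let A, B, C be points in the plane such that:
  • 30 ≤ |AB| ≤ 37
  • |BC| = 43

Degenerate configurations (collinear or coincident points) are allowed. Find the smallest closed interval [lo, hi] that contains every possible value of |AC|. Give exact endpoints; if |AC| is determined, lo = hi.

|AB| ∈ [30, 37]
|BC| ∈ {43}
|AC| ∈ [6, 80]

|AC| ∈ [6, 80]  (≈ [6.0000, 80.0000])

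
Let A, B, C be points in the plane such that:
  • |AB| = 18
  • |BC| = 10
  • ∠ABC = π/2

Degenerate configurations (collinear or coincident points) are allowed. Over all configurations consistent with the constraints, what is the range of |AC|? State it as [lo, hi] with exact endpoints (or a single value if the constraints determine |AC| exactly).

|AC| = 2·√(106)  (≈ 20.5913)

|AB| ∈ {18}
|BC| ∈ {10}
|AC| ∈ {2·√(106)}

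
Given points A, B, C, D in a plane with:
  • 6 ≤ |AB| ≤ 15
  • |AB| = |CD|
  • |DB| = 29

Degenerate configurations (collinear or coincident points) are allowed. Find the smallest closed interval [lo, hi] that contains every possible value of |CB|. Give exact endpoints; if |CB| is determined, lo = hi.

|AB| ∈ [6, 15]
|BD| ∈ {29}
|CD| ∈ [6, 15]
|AD| ∈ [14, 44]
|BC| ∈ [14, 44]
|AC| ∈ [0, 59]

|CB| ∈ [14, 44]  (≈ [14.0000, 44.0000])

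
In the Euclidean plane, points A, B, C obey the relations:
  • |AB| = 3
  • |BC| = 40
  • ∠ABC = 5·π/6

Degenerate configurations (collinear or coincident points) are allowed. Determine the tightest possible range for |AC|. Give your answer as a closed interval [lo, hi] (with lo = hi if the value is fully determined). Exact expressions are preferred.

|AC| = √(120·√(3) + 1609)  (≈ 42.6245)

|AB| ∈ {3}
|BC| ∈ {40}
|AC| ∈ {√(120·√(3) + 1609)}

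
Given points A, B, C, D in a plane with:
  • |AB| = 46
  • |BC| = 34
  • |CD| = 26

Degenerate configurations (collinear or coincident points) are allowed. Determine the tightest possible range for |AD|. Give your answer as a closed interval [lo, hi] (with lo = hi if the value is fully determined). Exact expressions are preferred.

|AD| ∈ [0, 106]  (≈ [0.0000, 106.0000])

|AB| ∈ {46}
|BC| ∈ {34}
|CD| ∈ {26}
|AC| ∈ [12, 80]
|BD| ∈ [8, 60]
|AD| ∈ [0, 106]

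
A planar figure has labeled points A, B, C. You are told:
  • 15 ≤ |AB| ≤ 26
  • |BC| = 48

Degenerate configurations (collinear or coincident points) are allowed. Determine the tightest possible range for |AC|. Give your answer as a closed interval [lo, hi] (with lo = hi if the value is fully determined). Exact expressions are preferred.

|AB| ∈ [15, 26]
|BC| ∈ {48}
|AC| ∈ [22, 74]

|AC| ∈ [22, 74]  (≈ [22.0000, 74.0000])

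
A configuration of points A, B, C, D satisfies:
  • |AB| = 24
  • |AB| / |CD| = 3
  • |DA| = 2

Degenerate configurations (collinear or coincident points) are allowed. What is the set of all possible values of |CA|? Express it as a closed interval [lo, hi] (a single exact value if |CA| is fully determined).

|AB| ∈ {24}
|AD| ∈ {2}
|CD| ∈ {8}
|BD| ∈ [22, 26]
|AC| ∈ [6, 10]
|BC| ∈ [14, 34]

|CA| ∈ [6, 10]  (≈ [6.0000, 10.0000])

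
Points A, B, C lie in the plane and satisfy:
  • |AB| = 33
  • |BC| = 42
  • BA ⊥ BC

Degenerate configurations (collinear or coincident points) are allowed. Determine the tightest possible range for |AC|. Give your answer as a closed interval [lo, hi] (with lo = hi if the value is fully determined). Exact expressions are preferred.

|AC| = 3·√(317)  (≈ 53.4135)

|AB| ∈ {33}
|BC| ∈ {42}
|AC| ∈ {3·√(317)}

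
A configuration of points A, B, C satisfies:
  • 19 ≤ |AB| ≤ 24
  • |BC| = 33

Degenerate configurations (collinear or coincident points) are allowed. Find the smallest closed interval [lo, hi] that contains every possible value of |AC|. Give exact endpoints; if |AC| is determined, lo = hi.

|AC| ∈ [9, 57]  (≈ [9.0000, 57.0000])

|AB| ∈ [19, 24]
|BC| ∈ {33}
|AC| ∈ [9, 57]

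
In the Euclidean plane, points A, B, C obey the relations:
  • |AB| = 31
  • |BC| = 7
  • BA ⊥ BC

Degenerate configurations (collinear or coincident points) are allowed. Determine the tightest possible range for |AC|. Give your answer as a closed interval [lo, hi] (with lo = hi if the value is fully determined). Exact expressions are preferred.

|AB| ∈ {31}
|BC| ∈ {7}
|AC| ∈ {√(1010)}

|AC| = √(1010)  (≈ 31.7805)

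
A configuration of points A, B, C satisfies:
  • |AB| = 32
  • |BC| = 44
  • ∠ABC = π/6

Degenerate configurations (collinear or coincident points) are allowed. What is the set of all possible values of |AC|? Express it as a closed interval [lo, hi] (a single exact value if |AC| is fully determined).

|AB| ∈ {32}
|BC| ∈ {44}
|AC| ∈ {4·√(185 - 88·√(3))}

|AC| = 4·√(185 - 88·√(3))  (≈ 22.8314)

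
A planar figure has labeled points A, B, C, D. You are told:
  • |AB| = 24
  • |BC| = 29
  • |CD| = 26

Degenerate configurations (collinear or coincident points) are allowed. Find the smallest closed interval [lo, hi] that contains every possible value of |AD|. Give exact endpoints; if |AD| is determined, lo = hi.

|AD| ∈ [0, 79]  (≈ [0.0000, 79.0000])

|AB| ∈ {24}
|BC| ∈ {29}
|CD| ∈ {26}
|AC| ∈ [5, 53]
|BD| ∈ [3, 55]
|AD| ∈ [0, 79]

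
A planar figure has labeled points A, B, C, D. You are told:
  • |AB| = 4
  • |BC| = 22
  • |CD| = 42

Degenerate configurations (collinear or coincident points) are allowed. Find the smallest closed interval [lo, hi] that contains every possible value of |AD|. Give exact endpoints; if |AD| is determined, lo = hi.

|AB| ∈ {4}
|BC| ∈ {22}
|CD| ∈ {42}
|AC| ∈ [18, 26]
|BD| ∈ [20, 64]
|AD| ∈ [16, 68]

|AD| ∈ [16, 68]  (≈ [16.0000, 68.0000])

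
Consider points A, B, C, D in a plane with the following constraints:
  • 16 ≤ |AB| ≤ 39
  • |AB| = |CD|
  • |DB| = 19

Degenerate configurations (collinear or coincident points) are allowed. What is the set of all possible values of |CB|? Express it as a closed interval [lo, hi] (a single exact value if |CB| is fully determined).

|CB| ∈ [0, 58]  (≈ [0.0000, 58.0000])

|AB| ∈ [16, 39]
|BD| ∈ {19}
|CD| ∈ [16, 39]
|AD| ∈ [0, 58]
|BC| ∈ [0, 58]
|AC| ∈ [0, 97]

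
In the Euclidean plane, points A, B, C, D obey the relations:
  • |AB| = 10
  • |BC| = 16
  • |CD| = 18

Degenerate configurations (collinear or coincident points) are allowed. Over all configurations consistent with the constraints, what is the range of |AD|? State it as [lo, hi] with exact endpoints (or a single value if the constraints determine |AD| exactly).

|AB| ∈ {10}
|BC| ∈ {16}
|CD| ∈ {18}
|AC| ∈ [6, 26]
|BD| ∈ [2, 34]
|AD| ∈ [0, 44]

|AD| ∈ [0, 44]  (≈ [0.0000, 44.0000])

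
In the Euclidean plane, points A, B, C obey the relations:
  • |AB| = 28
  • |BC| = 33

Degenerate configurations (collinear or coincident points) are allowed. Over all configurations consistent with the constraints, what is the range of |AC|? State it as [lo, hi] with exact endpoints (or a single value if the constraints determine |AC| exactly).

|AC| ∈ [5, 61]  (≈ [5.0000, 61.0000])

|AB| ∈ {28}
|BC| ∈ {33}
|AC| ∈ [5, 61]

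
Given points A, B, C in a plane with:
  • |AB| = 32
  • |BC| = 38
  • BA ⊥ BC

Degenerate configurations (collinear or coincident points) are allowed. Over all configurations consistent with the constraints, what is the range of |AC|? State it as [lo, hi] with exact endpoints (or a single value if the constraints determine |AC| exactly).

|AC| = 2·√(617)  (≈ 49.6790)

|AB| ∈ {32}
|BC| ∈ {38}
|AC| ∈ {2·√(617)}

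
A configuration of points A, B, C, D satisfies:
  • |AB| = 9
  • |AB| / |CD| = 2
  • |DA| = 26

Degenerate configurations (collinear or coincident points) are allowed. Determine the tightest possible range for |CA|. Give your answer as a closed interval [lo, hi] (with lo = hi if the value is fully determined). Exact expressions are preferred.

|AB| ∈ {9}
|AD| ∈ {26}
|CD| ∈ {9/2}
|BD| ∈ [17, 35]
|AC| ∈ [43/2, 61/2]
|BC| ∈ [25/2, 79/2]

|CA| ∈ [43/2, 61/2]  (≈ [21.5000, 30.5000])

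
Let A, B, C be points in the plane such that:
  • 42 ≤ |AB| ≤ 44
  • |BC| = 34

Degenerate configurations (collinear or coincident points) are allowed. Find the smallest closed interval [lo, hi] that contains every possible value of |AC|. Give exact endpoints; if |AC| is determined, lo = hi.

|AC| ∈ [8, 78]  (≈ [8.0000, 78.0000])

|AB| ∈ [42, 44]
|BC| ∈ {34}
|AC| ∈ [8, 78]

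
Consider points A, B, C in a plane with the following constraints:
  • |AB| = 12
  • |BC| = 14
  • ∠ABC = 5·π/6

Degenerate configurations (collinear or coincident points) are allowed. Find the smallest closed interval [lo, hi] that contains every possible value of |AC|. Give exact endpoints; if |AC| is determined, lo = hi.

|AC| = 2·√(42·√(3) + 85)  (≈ 25.1194)

|AB| ∈ {12}
|BC| ∈ {14}
|AC| ∈ {2·√(42·√(3) + 85)}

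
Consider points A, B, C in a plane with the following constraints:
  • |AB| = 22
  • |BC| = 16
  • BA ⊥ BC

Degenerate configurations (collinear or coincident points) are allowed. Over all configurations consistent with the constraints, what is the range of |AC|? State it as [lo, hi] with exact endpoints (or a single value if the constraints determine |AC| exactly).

|AC| = 2·√(185)  (≈ 27.2029)

|AB| ∈ {22}
|BC| ∈ {16}
|AC| ∈ {2·√(185)}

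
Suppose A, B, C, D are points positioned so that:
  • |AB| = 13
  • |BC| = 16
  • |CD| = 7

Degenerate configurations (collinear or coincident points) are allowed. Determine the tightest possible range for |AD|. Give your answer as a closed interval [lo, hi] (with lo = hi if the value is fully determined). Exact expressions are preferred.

|AD| ∈ [0, 36]  (≈ [0.0000, 36.0000])

|AB| ∈ {13}
|BC| ∈ {16}
|CD| ∈ {7}
|AC| ∈ [3, 29]
|BD| ∈ [9, 23]
|AD| ∈ [0, 36]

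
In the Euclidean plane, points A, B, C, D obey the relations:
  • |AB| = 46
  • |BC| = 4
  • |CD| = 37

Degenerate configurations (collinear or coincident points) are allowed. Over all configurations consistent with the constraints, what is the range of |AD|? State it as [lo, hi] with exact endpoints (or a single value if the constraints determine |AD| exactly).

|AB| ∈ {46}
|BC| ∈ {4}
|CD| ∈ {37}
|AC| ∈ [42, 50]
|BD| ∈ [33, 41]
|AD| ∈ [5, 87]

|AD| ∈ [5, 87]  (≈ [5.0000, 87.0000])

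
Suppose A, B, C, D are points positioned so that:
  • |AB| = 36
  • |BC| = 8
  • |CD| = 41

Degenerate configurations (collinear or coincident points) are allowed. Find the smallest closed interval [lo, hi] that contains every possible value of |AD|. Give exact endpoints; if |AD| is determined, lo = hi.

|AD| ∈ [0, 85]  (≈ [0.0000, 85.0000])

|AB| ∈ {36}
|BC| ∈ {8}
|CD| ∈ {41}
|AC| ∈ [28, 44]
|BD| ∈ [33, 49]
|AD| ∈ [0, 85]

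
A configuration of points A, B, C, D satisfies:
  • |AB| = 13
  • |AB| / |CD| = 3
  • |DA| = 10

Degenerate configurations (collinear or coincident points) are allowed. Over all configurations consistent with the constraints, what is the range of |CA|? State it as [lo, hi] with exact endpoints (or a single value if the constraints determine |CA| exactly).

|CA| ∈ [17/3, 43/3]  (≈ [5.6667, 14.3333])

|AB| ∈ {13}
|AD| ∈ {10}
|CD| ∈ {13/3}
|BD| ∈ [3, 23]
|AC| ∈ [17/3, 43/3]
|BC| ∈ [0, 82/3]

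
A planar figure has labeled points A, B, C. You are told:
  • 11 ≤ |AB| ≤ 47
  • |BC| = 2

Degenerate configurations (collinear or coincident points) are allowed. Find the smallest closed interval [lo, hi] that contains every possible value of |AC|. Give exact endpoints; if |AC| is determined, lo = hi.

|AC| ∈ [9, 49]  (≈ [9.0000, 49.0000])

|AB| ∈ [11, 47]
|BC| ∈ {2}
|AC| ∈ [9, 49]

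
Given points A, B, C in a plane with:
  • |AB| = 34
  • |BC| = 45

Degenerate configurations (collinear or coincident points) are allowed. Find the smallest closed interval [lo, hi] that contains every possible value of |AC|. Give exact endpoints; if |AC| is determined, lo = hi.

|AC| ∈ [11, 79]  (≈ [11.0000, 79.0000])

|AB| ∈ {34}
|BC| ∈ {45}
|AC| ∈ [11, 79]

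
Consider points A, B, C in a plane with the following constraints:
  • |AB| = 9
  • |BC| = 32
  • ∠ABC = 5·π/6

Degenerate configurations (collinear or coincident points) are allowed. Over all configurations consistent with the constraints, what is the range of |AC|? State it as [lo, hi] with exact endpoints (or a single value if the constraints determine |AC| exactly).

|AB| ∈ {9}
|BC| ∈ {32}
|AC| ∈ {√(288·√(3) + 1105)}

|AC| = √(288·√(3) + 1105)  (≈ 40.0479)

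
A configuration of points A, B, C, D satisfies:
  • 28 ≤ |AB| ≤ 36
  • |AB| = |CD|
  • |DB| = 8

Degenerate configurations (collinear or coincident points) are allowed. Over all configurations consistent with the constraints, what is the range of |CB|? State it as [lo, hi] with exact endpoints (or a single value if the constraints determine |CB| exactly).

|CB| ∈ [20, 44]  (≈ [20.0000, 44.0000])

|AB| ∈ [28, 36]
|BD| ∈ {8}
|CD| ∈ [28, 36]
|AD| ∈ [20, 44]
|BC| ∈ [20, 44]
|AC| ∈ [0, 80]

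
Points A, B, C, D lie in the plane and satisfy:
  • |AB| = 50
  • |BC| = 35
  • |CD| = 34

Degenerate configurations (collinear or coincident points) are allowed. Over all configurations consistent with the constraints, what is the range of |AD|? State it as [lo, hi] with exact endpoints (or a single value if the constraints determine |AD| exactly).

|AD| ∈ [0, 119]  (≈ [0.0000, 119.0000])

|AB| ∈ {50}
|BC| ∈ {35}
|CD| ∈ {34}
|AC| ∈ [15, 85]
|BD| ∈ [1, 69]
|AD| ∈ [0, 119]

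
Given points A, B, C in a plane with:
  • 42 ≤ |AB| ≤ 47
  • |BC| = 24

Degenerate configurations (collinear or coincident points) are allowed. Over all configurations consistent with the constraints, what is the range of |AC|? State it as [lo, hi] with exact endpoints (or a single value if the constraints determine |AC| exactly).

|AC| ∈ [18, 71]  (≈ [18.0000, 71.0000])

|AB| ∈ [42, 47]
|BC| ∈ {24}
|AC| ∈ [18, 71]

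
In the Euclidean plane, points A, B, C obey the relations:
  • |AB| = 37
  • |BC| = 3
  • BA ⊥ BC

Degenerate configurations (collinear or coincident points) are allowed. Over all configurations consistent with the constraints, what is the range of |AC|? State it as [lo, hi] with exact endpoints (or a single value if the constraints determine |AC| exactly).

|AB| ∈ {37}
|BC| ∈ {3}
|AC| ∈ {√(1378)}

|AC| = √(1378)  (≈ 37.1214)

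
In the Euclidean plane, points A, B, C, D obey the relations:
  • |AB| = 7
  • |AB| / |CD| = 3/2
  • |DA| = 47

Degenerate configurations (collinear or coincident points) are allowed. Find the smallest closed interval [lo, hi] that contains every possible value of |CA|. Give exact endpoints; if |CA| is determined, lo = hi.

|CA| ∈ [127/3, 155/3]  (≈ [42.3333, 51.6667])

|AB| ∈ {7}
|AD| ∈ {47}
|CD| ∈ {14/3}
|BD| ∈ [40, 54]
|AC| ∈ [127/3, 155/3]
|BC| ∈ [106/3, 176/3]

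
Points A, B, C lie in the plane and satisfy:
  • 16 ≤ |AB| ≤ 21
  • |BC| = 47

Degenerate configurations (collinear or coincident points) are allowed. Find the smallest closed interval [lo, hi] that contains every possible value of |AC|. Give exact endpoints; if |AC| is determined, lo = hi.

|AB| ∈ [16, 21]
|BC| ∈ {47}
|AC| ∈ [26, 68]

|AC| ∈ [26, 68]  (≈ [26.0000, 68.0000])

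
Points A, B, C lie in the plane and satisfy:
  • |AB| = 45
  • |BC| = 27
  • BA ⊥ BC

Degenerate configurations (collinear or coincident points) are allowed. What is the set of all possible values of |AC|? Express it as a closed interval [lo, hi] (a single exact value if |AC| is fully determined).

|AB| ∈ {45}
|BC| ∈ {27}
|AC| ∈ {9·√(34)}

|AC| = 9·√(34)  (≈ 52.4786)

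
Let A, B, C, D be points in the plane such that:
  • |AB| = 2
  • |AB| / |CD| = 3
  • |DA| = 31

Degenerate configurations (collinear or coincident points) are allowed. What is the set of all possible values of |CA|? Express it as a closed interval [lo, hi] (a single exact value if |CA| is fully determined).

|CA| ∈ [91/3, 95/3]  (≈ [30.3333, 31.6667])

|AB| ∈ {2}
|AD| ∈ {31}
|CD| ∈ {2/3}
|BD| ∈ [29, 33]
|AC| ∈ [91/3, 95/3]
|BC| ∈ [85/3, 101/3]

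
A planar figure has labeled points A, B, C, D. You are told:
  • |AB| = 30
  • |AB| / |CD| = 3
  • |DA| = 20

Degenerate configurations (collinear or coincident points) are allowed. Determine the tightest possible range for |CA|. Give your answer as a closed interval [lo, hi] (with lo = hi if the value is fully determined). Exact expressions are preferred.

|CA| ∈ [10, 30]  (≈ [10.0000, 30.0000])

|AB| ∈ {30}
|AD| ∈ {20}
|CD| ∈ {10}
|BD| ∈ [10, 50]
|AC| ∈ [10, 30]
|BC| ∈ [0, 60]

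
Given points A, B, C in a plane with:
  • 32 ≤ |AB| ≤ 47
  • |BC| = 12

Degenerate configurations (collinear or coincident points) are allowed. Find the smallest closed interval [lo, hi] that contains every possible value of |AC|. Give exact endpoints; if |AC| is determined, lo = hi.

|AB| ∈ [32, 47]
|BC| ∈ {12}
|AC| ∈ [20, 59]

|AC| ∈ [20, 59]  (≈ [20.0000, 59.0000])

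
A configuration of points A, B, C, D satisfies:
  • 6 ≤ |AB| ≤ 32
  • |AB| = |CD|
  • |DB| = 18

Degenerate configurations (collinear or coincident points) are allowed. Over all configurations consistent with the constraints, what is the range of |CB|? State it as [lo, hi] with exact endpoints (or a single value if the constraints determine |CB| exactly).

|AB| ∈ [6, 32]
|BD| ∈ {18}
|CD| ∈ [6, 32]
|AD| ∈ [0, 50]
|BC| ∈ [0, 50]
|AC| ∈ [0, 82]

|CB| ∈ [0, 50]  (≈ [0.0000, 50.0000])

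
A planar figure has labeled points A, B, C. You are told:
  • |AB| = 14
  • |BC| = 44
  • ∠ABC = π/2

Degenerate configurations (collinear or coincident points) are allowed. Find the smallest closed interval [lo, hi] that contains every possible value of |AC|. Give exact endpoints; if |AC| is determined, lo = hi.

|AB| ∈ {14}
|BC| ∈ {44}
|AC| ∈ {2·√(533)}

|AC| = 2·√(533)  (≈ 46.1736)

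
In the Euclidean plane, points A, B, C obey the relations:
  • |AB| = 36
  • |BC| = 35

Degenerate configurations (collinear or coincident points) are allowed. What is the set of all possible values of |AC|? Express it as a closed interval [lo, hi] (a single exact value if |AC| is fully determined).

|AB| ∈ {36}
|BC| ∈ {35}
|AC| ∈ [1, 71]

|AC| ∈ [1, 71]  (≈ [1.0000, 71.0000])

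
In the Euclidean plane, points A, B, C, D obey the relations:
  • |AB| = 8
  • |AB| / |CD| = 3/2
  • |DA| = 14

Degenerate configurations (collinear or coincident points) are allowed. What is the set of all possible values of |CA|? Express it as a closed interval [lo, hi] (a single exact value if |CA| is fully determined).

|CA| ∈ [26/3, 58/3]  (≈ [8.6667, 19.3333])

|AB| ∈ {8}
|AD| ∈ {14}
|CD| ∈ {16/3}
|BD| ∈ [6, 22]
|AC| ∈ [26/3, 58/3]
|BC| ∈ [2/3, 82/3]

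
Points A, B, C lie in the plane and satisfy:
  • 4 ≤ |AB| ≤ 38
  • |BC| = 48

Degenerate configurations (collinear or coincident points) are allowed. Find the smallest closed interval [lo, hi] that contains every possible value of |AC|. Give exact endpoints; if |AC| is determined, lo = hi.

|AC| ∈ [10, 86]  (≈ [10.0000, 86.0000])

|AB| ∈ [4, 38]
|BC| ∈ {48}
|AC| ∈ [10, 86]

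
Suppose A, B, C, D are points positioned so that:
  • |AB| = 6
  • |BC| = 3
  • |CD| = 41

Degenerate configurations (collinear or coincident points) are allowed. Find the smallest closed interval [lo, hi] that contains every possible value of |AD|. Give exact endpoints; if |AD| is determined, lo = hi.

|AD| ∈ [32, 50]  (≈ [32.0000, 50.0000])

|AB| ∈ {6}
|BC| ∈ {3}
|CD| ∈ {41}
|AC| ∈ [3, 9]
|BD| ∈ [38, 44]
|AD| ∈ [32, 50]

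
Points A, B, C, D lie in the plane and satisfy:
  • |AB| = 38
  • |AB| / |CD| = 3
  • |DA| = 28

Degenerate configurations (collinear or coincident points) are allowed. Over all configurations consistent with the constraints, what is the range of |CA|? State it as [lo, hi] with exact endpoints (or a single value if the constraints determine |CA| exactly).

|AB| ∈ {38}
|AD| ∈ {28}
|CD| ∈ {38/3}
|BD| ∈ [10, 66]
|AC| ∈ [46/3, 122/3]
|BC| ∈ [0, 236/3]

|CA| ∈ [46/3, 122/3]  (≈ [15.3333, 40.6667])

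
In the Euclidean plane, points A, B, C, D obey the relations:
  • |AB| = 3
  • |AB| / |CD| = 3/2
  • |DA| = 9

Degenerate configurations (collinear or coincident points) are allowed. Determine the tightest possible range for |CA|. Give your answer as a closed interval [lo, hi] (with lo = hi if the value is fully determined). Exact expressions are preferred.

|CA| ∈ [7, 11]  (≈ [7.0000, 11.0000])

|AB| ∈ {3}
|AD| ∈ {9}
|CD| ∈ {2}
|BD| ∈ [6, 12]
|AC| ∈ [7, 11]
|BC| ∈ [4, 14]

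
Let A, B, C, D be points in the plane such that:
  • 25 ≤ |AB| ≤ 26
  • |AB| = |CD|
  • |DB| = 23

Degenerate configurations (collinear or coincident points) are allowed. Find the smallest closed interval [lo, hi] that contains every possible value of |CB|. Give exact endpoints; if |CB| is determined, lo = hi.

|AB| ∈ [25, 26]
|BD| ∈ {23}
|CD| ∈ [25, 26]
|AD| ∈ [2, 49]
|BC| ∈ [2, 49]
|AC| ∈ [0, 75]

|CB| ∈ [2, 49]  (≈ [2.0000, 49.0000])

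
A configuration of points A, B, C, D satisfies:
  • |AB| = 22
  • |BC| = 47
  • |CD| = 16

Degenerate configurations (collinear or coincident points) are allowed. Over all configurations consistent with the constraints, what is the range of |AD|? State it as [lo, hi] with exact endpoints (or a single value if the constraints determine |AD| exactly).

|AD| ∈ [9, 85]  (≈ [9.0000, 85.0000])

|AB| ∈ {22}
|BC| ∈ {47}
|CD| ∈ {16}
|AC| ∈ [25, 69]
|BD| ∈ [31, 63]
|AD| ∈ [9, 85]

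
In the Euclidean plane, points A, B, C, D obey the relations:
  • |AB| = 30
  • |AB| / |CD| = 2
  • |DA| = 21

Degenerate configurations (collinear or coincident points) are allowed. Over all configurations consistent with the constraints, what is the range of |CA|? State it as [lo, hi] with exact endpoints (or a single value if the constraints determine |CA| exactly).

|AB| ∈ {30}
|AD| ∈ {21}
|CD| ∈ {15}
|BD| ∈ [9, 51]
|AC| ∈ [6, 36]
|BC| ∈ [0, 66]

|CA| ∈ [6, 36]  (≈ [6.0000, 36.0000])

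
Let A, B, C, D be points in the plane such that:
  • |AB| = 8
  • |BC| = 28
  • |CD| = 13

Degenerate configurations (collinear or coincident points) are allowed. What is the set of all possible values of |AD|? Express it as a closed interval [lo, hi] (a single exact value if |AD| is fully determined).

|AD| ∈ [7, 49]  (≈ [7.0000, 49.0000])

|AB| ∈ {8}
|BC| ∈ {28}
|CD| ∈ {13}
|AC| ∈ [20, 36]
|BD| ∈ [15, 41]
|AD| ∈ [7, 49]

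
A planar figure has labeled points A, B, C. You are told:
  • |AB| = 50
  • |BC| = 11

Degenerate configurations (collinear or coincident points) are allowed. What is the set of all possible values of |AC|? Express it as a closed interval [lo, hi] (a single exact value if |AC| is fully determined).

|AC| ∈ [39, 61]  (≈ [39.0000, 61.0000])

|AB| ∈ {50}
|BC| ∈ {11}
|AC| ∈ [39, 61]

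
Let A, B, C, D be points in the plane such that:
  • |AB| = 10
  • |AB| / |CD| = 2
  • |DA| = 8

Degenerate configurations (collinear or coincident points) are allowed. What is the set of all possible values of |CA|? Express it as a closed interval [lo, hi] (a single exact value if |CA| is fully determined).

|AB| ∈ {10}
|AD| ∈ {8}
|CD| ∈ {5}
|BD| ∈ [2, 18]
|AC| ∈ [3, 13]
|BC| ∈ [0, 23]

|CA| ∈ [3, 13]  (≈ [3.0000, 13.0000])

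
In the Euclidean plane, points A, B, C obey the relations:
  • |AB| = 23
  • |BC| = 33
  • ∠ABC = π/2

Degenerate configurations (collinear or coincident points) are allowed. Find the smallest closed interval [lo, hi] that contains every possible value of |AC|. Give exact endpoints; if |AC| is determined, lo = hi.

|AB| ∈ {23}
|BC| ∈ {33}
|AC| ∈ {√(1618)}

|AC| = √(1618)  (≈ 40.2244)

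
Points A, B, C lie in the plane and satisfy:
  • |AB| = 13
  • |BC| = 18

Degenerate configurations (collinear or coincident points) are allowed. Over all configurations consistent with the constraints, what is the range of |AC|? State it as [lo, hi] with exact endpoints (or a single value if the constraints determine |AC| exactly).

|AC| ∈ [5, 31]  (≈ [5.0000, 31.0000])

|AB| ∈ {13}
|BC| ∈ {18}
|AC| ∈ [5, 31]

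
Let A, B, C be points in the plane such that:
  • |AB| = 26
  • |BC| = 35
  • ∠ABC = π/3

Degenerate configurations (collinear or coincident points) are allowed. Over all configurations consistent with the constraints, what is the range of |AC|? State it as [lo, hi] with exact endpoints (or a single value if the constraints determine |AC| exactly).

|AB| ∈ {26}
|BC| ∈ {35}
|AC| ∈ {√(991)}

|AC| = √(991)  (≈ 31.4802)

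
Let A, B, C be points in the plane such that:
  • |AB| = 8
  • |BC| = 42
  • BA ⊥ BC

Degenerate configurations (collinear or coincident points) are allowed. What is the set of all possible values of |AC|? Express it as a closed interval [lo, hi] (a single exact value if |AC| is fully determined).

|AC| = 2·√(457)  (≈ 42.7551)

|AB| ∈ {8}
|BC| ∈ {42}
|AC| ∈ {2·√(457)}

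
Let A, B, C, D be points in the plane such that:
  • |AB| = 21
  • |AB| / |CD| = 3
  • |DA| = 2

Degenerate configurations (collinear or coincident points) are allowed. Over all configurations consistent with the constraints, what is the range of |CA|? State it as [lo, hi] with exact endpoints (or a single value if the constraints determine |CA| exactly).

|CA| ∈ [5, 9]  (≈ [5.0000, 9.0000])

|AB| ∈ {21}
|AD| ∈ {2}
|CD| ∈ {7}
|BD| ∈ [19, 23]
|AC| ∈ [5, 9]
|BC| ∈ [12, 30]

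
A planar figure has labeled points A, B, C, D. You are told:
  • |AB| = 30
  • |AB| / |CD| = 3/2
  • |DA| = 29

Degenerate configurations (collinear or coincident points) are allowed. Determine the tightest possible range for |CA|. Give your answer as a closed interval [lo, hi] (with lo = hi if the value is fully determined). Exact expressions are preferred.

|CA| ∈ [9, 49]  (≈ [9.0000, 49.0000])

|AB| ∈ {30}
|AD| ∈ {29}
|CD| ∈ {20}
|BD| ∈ [1, 59]
|AC| ∈ [9, 49]
|BC| ∈ [0, 79]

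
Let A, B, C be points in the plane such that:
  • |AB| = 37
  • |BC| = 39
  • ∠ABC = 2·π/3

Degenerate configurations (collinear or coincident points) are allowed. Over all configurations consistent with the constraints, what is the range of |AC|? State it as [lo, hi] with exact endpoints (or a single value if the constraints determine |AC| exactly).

|AC| = √(4333)  (≈ 65.8255)

|AB| ∈ {37}
|BC| ∈ {39}
|AC| ∈ {√(4333)}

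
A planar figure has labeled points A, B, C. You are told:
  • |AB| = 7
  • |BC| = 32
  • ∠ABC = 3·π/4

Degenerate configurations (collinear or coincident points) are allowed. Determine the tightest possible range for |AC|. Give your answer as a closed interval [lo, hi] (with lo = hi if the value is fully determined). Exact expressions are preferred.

|AC| = √(224·√(2) + 1073)  (≈ 37.2798)

|AB| ∈ {7}
|BC| ∈ {32}
|AC| ∈ {√(224·√(2) + 1073)}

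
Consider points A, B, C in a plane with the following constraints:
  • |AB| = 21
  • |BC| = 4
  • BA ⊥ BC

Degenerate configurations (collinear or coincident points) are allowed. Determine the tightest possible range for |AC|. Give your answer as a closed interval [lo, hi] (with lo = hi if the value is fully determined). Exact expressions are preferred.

|AB| ∈ {21}
|BC| ∈ {4}
|AC| ∈ {√(457)}

|AC| = √(457)  (≈ 21.3776)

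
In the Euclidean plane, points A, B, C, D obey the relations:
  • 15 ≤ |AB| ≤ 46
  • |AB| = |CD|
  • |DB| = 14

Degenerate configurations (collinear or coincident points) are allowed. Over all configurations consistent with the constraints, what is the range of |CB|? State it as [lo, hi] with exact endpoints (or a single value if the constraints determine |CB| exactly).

|AB| ∈ [15, 46]
|BD| ∈ {14}
|CD| ∈ [15, 46]
|AD| ∈ [1, 60]
|BC| ∈ [1, 60]
|AC| ∈ [0, 106]

|CB| ∈ [1, 60]  (≈ [1.0000, 60.0000])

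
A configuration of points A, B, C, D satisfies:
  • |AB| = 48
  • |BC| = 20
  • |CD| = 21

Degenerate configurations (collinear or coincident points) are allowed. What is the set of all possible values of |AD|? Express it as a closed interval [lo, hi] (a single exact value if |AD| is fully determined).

|AD| ∈ [7, 89]  (≈ [7.0000, 89.0000])

|AB| ∈ {48}
|BC| ∈ {20}
|CD| ∈ {21}
|AC| ∈ [28, 68]
|BD| ∈ [1, 41]
|AD| ∈ [7, 89]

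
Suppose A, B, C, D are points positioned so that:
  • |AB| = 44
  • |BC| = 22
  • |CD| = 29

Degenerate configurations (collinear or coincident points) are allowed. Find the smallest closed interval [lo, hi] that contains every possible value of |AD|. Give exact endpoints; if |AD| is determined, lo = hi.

|AB| ∈ {44}
|BC| ∈ {22}
|CD| ∈ {29}
|AC| ∈ [22, 66]
|BD| ∈ [7, 51]
|AD| ∈ [0, 95]

|AD| ∈ [0, 95]  (≈ [0.0000, 95.0000])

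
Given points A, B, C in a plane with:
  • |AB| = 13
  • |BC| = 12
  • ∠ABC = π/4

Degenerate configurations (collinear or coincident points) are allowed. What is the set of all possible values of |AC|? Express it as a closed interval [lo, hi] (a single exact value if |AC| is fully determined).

|AB| ∈ {13}
|BC| ∈ {12}
|AC| ∈ {√(313 - 156·√(2))}

|AC| = √(313 - 156·√(2))  (≈ 9.6116)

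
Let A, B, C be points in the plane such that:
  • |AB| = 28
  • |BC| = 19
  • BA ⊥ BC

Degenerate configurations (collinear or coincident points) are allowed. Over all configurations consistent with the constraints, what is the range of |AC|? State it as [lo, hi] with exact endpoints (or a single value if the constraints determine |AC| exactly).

|AB| ∈ {28}
|BC| ∈ {19}
|AC| ∈ {√(1145)}

|AC| = √(1145)  (≈ 33.8378)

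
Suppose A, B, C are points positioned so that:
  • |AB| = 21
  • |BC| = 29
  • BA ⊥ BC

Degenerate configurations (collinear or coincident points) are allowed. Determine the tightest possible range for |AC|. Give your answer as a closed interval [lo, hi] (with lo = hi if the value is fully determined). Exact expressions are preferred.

|AC| = √(1282)  (≈ 35.8050)

|AB| ∈ {21}
|BC| ∈ {29}
|AC| ∈ {√(1282)}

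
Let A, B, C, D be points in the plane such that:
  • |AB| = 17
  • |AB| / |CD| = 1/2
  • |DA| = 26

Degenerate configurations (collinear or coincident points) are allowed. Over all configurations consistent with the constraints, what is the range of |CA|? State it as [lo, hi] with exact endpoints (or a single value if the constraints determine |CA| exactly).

|CA| ∈ [8, 60]  (≈ [8.0000, 60.0000])

|AB| ∈ {17}
|AD| ∈ {26}
|CD| ∈ {34}
|BD| ∈ [9, 43]
|AC| ∈ [8, 60]
|BC| ∈ [0, 77]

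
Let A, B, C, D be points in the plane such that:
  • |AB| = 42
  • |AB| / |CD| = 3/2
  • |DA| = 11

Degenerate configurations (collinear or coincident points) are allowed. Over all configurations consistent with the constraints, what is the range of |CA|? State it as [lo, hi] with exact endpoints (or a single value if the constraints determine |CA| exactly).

|CA| ∈ [17, 39]  (≈ [17.0000, 39.0000])

|AB| ∈ {42}
|AD| ∈ {11}
|CD| ∈ {28}
|BD| ∈ [31, 53]
|AC| ∈ [17, 39]
|BC| ∈ [3, 81]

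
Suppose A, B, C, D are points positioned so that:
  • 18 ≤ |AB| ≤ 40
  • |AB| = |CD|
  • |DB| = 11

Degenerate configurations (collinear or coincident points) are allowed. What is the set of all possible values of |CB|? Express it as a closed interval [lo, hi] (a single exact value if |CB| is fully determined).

|CB| ∈ [7, 51]  (≈ [7.0000, 51.0000])

|AB| ∈ [18, 40]
|BD| ∈ {11}
|CD| ∈ [18, 40]
|AD| ∈ [7, 51]
|BC| ∈ [7, 51]
|AC| ∈ [0, 91]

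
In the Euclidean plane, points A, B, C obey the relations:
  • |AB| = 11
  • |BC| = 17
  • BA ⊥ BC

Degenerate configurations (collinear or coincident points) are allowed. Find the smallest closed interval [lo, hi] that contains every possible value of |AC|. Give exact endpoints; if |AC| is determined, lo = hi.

|AC| = √(410)  (≈ 20.2485)

|AB| ∈ {11}
|BC| ∈ {17}
|AC| ∈ {√(410)}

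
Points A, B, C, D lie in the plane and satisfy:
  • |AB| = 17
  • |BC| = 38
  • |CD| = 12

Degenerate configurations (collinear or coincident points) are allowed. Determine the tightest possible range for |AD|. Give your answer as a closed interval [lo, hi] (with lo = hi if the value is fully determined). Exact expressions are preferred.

|AB| ∈ {17}
|BC| ∈ {38}
|CD| ∈ {12}
|AC| ∈ [21, 55]
|BD| ∈ [26, 50]
|AD| ∈ [9, 67]

|AD| ∈ [9, 67]  (≈ [9.0000, 67.0000])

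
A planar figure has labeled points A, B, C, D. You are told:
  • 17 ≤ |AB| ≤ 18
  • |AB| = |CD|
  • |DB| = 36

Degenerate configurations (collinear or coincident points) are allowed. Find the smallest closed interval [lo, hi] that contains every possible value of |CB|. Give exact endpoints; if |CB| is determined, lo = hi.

|CB| ∈ [18, 54]  (≈ [18.0000, 54.0000])

|AB| ∈ [17, 18]
|BD| ∈ {36}
|CD| ∈ [17, 18]
|AD| ∈ [18, 54]
|BC| ∈ [18, 54]
|AC| ∈ [0, 72]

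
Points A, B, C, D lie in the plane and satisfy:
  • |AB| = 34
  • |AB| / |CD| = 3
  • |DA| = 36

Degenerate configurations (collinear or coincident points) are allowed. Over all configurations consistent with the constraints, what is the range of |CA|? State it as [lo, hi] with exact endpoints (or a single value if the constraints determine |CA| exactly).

|AB| ∈ {34}
|AD| ∈ {36}
|CD| ∈ {34/3}
|BD| ∈ [2, 70]
|AC| ∈ [74/3, 142/3]
|BC| ∈ [0, 244/3]

|CA| ∈ [74/3, 142/3]  (≈ [24.6667, 47.3333])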